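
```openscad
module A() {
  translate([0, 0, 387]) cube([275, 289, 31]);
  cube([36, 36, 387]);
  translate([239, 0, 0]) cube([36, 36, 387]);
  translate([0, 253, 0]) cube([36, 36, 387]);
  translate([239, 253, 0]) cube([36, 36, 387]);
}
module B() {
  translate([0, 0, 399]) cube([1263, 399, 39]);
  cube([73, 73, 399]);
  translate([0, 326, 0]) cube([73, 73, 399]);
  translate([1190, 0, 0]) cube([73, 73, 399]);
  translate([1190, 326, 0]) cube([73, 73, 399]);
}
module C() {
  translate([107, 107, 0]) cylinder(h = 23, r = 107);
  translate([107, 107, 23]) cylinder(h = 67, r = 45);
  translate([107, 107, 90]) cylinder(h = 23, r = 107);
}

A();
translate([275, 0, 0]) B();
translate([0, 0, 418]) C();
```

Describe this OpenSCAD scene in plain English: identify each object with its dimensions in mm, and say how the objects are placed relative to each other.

A is a four-legged stool. The seat is a 275×289×31 mm slab whose top surface is at z = 418 mm; four square legs, each 36×36 mm in cross-section, run from the floor (z = 0) to the underside of the seat, each flush with a corner of the seat.

B is a long wooden bench with a 1263 mm (x) × 399 mm (y) seat, 39 mm thick, its top surface 438 mm above the floor. Four 73 mm square legs at the seat corners, flush with the edges, run from z = 0 to the seat underside.

C is a spool: two coaxial disc flanges of radius 107 mm and thickness 23 mm, joined by a core cylinder of radius 45 mm and height 67 mm. The lower flange rests on z = 0 and the three cylinders share a vertical axis.

The bench is against the stool's +x side, with their −y faces flush. The spool is on top of the stool.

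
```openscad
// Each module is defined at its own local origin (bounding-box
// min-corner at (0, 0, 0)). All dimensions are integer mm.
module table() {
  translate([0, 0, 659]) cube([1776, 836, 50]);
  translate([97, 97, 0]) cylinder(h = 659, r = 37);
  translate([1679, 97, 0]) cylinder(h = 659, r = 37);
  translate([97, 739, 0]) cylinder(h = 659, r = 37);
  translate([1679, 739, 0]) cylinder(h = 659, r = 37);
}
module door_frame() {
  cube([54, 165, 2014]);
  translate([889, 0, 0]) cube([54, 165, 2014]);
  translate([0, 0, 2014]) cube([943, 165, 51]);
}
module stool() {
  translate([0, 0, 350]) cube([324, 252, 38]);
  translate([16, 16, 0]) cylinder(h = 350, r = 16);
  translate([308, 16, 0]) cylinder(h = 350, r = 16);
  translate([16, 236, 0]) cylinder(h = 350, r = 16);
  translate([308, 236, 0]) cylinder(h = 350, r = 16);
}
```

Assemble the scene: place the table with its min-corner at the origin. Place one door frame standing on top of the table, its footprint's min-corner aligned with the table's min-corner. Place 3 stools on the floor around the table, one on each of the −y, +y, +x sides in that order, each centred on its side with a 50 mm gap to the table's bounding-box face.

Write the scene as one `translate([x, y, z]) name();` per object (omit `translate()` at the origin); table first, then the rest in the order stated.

table();
translate([0, 0, 709]) door_frame();
translate([726, -302, 0]) stool();
translate([726, 886, 0]) stool();
translate([1826, 292, 0]) stool();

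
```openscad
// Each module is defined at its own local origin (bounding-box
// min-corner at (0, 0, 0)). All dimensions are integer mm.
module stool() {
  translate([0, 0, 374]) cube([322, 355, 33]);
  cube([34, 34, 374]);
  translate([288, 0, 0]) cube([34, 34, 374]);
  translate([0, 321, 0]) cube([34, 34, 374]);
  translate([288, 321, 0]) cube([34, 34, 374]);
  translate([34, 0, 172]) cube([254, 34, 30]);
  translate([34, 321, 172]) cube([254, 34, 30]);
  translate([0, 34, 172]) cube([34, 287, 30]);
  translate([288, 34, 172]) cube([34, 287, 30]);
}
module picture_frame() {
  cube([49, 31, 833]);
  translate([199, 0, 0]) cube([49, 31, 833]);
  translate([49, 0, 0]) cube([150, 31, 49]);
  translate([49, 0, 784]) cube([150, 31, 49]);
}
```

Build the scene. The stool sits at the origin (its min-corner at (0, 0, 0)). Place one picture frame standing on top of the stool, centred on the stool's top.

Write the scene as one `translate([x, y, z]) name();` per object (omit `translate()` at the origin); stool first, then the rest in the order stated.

stool();
translate([37, 162, 407]) picture_frame();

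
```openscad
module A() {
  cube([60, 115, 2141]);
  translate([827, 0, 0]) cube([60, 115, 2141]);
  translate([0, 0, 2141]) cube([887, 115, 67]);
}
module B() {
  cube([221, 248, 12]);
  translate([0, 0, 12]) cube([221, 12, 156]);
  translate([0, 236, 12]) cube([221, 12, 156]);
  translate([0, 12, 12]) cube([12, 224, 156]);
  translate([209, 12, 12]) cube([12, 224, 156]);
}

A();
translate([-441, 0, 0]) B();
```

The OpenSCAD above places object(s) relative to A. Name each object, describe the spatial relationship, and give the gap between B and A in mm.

The open box's nearest face is 220 mm from the door frame's −x face.

A is a door frame. B is an open box. The open box is on the floor beside the door frame on its −x side. The gap between the open box and the door frame is 220 mm.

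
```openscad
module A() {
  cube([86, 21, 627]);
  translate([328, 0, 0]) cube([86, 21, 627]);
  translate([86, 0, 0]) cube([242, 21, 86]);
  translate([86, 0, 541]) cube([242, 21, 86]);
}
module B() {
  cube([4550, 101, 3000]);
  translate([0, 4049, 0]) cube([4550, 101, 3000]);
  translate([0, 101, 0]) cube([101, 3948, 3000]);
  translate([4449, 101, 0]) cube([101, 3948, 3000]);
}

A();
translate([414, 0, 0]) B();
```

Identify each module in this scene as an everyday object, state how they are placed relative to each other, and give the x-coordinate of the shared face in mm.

The picture frame's +x face and the house frame's −x face are both at x = 414 mm.

A is a picture frame. B is a house frame. The house frame is against the picture frame's +x side, with their −y faces flush. The x-coordinate of the shared face is 414 mm.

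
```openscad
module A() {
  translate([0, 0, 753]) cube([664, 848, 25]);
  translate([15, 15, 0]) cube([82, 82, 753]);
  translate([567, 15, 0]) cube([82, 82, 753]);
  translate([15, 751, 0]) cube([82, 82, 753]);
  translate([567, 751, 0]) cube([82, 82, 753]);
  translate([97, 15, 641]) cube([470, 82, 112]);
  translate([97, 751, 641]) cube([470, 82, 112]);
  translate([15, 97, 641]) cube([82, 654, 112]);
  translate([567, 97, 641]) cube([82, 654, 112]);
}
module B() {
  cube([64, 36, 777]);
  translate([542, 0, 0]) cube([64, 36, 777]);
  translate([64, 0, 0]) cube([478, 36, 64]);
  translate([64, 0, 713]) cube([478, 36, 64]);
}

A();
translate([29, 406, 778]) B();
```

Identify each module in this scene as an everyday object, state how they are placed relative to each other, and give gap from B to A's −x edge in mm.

A is a table. B is a picture frame. The picture frame is on top of the table, centred. The gap from the picture frame to the table's −x edge is 29 mm.

The picture frame's min-x is at 29; the table's min-x is 0; gap = 29 mm.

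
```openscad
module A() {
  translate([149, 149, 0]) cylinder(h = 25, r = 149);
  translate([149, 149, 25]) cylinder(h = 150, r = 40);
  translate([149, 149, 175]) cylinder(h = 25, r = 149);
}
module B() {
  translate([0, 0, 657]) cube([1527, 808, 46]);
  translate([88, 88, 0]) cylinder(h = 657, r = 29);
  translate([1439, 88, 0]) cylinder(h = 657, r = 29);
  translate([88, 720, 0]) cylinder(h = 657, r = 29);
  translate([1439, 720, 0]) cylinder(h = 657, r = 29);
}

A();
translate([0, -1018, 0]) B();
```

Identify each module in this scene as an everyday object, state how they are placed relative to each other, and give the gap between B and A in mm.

The table's nearest face is 210 mm from the spool's −y face.

A is a spool. B is a table. The table is on the floor beside the spool on its −y side. The gap between the table and the spool is 210 mm.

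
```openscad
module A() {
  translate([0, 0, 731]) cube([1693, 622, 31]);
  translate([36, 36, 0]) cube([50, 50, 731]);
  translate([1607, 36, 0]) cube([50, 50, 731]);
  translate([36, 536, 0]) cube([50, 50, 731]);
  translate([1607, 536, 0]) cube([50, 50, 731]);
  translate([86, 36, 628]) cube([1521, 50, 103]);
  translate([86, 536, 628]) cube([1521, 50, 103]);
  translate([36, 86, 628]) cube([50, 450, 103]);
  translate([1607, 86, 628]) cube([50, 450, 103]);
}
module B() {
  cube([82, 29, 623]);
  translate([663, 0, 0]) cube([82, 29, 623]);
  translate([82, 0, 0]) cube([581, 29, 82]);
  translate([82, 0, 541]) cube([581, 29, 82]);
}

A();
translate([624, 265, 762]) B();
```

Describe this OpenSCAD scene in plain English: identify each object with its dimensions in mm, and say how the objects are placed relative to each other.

A is a table: top 1693 mm (x) × 622 mm (y), 31 mm thick, upper face at z = 762 mm, on four 50×50 mm square legs, each inset 36 mm from the nearest pair of top edges, running from z = 0 to the bottom of the top. Four apron rails, 50 mm thick and 103 mm tall, run between adjacent legs with their top edges flush with the underside of the top and their outer faces flush with the legs' outer faces.

B is a rectangular picture frame lying in the x–z plane (depth along y). The opening is 581 mm wide (x) by 459 mm tall (z), surrounded by a border 82 mm wide on all four sides. The frame is 29 mm deep and is made of two full-height vertical stiles with two horizontal rails fitted between them.

The picture frame is on top of the table.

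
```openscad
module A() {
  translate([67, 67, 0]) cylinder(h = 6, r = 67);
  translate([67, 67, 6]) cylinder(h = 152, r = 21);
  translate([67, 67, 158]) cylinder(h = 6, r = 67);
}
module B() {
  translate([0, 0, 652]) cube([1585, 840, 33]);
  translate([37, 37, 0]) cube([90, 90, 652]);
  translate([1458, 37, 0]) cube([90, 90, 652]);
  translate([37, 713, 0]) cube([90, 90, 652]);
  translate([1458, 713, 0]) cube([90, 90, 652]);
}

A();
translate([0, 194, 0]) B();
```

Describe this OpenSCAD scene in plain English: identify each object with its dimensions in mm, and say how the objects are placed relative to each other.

A is a spool: two coaxial disc flanges of radius 67 mm and thickness 6 mm, joined by a core cylinder of radius 21 mm and height 152 mm. The lower flange rests on z = 0 and the three cylinders share a vertical axis.

B is a rectangular dining table. The top is 1585×840×33 mm with its upper surface at z = 685 mm. It stands on four 90×90 mm square legs, each inset 37 mm from the nearest pair of top edges, running from the floor to the underside of the top.

The table is on the floor beside the spool on its +y side.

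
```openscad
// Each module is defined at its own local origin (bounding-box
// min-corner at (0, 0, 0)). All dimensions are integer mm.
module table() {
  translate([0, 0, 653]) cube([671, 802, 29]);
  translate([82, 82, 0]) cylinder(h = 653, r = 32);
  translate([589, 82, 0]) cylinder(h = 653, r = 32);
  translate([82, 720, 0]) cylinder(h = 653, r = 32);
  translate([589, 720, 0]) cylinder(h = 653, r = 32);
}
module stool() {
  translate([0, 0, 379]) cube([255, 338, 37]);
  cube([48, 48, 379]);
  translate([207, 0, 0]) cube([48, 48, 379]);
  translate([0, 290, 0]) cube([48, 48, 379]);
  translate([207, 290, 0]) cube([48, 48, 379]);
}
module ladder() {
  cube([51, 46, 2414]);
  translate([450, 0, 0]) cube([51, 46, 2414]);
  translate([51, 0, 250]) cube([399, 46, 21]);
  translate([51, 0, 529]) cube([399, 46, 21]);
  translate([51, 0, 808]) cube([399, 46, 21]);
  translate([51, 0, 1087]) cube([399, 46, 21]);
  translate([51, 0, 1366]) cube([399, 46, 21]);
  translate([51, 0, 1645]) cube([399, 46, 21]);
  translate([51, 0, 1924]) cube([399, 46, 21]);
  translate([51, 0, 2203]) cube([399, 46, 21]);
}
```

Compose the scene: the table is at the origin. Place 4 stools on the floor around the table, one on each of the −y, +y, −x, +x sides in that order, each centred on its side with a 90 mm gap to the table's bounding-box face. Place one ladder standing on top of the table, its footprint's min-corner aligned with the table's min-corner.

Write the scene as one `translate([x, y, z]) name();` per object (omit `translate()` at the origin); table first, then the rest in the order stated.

table();
translate([208, -428, 0]) stool();
translate([208, 892, 0]) stool();
translate([-345, 232, 0]) stool();
translate([761, 232, 0]) stool();
translate([0, 0, 682]) ladder();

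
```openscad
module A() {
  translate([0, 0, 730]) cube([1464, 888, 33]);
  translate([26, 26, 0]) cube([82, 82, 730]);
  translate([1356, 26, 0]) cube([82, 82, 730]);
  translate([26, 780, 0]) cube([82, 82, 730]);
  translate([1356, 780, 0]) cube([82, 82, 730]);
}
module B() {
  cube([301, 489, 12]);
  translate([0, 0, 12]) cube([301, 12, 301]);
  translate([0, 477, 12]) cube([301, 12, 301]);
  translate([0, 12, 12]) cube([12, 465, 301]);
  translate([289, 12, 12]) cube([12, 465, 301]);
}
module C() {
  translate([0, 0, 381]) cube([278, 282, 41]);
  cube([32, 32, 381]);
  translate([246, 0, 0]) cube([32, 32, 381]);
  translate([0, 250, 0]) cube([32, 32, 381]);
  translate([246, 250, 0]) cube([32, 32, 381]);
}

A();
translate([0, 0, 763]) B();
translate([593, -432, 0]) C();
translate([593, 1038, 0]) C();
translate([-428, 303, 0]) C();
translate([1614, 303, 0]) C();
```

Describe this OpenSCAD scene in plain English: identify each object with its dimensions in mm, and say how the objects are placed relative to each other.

A is a table: top 1464 mm (x) × 888 mm (y), 33 mm thick, upper face at z = 763 mm, on four 82×82 mm square legs, each inset 26 mm from the nearest pair of top edges, running from z = 0 to the bottom of the top.

B is an open-topped rectangular box: outside dimensions 301×489×313 mm, with a uniform wall and base thickness of 12 mm. The base is a full 301×489 slab on the floor; four walls sit on top of the base. The front and back walls (the −y and +y sides) span the full width; the two side walls fit between them.

C is a four-legged stool. The seat is 278×282 mm, 41 mm thick, top at z = 422 mm. It stands on four square legs, each 32×32 mm in cross-section, from z = 0 to the seat underside, each flush with a corner of the seat.

The open box is on top of the table. Four stools sit around the table at the −y, +y, −x, +x sides.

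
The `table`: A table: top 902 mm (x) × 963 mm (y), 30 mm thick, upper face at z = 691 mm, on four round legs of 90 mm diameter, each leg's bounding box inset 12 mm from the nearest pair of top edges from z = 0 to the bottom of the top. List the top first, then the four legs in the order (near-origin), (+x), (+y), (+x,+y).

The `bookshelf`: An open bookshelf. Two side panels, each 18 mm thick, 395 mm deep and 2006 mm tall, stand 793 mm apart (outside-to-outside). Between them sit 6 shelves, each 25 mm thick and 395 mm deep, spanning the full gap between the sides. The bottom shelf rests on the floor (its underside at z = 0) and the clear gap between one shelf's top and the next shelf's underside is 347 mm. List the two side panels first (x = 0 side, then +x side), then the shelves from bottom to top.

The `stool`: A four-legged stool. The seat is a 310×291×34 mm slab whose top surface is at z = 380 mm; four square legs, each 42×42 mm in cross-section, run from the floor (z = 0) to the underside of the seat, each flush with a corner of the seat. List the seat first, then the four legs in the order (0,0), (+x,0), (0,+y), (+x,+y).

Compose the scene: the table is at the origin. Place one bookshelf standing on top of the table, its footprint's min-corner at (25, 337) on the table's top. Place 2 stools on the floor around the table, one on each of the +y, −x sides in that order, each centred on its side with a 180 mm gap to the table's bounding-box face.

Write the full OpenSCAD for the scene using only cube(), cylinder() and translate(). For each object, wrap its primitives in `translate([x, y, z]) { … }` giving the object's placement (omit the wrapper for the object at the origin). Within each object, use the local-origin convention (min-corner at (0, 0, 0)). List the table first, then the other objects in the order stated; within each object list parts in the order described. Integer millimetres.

translate([0, 0, 661]) cube([902, 963, 30]);
translate([57, 57, 0]) cylinder(h = 661, r = 45);
translate([845, 57, 0]) cylinder(h = 661, r = 45);
translate([57, 906, 0]) cylinder(h = 661, r = 45);
translate([845, 906, 0]) cylinder(h = 661, r = 45);
translate([25, 337, 691]) {
  cube([18, 395, 2006]);
  translate([775, 0, 0]) cube([18, 395, 2006]);
  translate([18, 0, 0]) cube([757, 395, 25]);
  translate([18, 0, 372]) cube([757, 395, 25]);
  translate([18, 0, 744]) cube([757, 395, 25]);
  translate([18, 0, 1116]) cube([757, 395, 25]);
  translate([18, 0, 1488]) cube([757, 395, 25]);
  translate([18, 0, 1860]) cube([757, 395, 25]);
}
translate([296, 1143, 0]) {
  translate([0, 0, 346]) cube([310, 291, 34]);
  cube([42, 42, 346]);
  translate([268, 0, 0]) cube([42, 42, 346]);
  translate([0, 249, 0]) cube([42, 42, 346]);
  translate([268, 249, 0]) cube([42, 42, 346]);
}
translate([-490, 336, 0]) {
  translate([0, 0, 346]) cube([310, 291, 34]);
  cube([42, 42, 346]);
  translate([268, 0, 0]) cube([42, 42, 346]);
  translate([0, 249, 0]) cube([42, 42, 346]);
  translate([268, 249, 0]) cube([42, 42, 346]);
}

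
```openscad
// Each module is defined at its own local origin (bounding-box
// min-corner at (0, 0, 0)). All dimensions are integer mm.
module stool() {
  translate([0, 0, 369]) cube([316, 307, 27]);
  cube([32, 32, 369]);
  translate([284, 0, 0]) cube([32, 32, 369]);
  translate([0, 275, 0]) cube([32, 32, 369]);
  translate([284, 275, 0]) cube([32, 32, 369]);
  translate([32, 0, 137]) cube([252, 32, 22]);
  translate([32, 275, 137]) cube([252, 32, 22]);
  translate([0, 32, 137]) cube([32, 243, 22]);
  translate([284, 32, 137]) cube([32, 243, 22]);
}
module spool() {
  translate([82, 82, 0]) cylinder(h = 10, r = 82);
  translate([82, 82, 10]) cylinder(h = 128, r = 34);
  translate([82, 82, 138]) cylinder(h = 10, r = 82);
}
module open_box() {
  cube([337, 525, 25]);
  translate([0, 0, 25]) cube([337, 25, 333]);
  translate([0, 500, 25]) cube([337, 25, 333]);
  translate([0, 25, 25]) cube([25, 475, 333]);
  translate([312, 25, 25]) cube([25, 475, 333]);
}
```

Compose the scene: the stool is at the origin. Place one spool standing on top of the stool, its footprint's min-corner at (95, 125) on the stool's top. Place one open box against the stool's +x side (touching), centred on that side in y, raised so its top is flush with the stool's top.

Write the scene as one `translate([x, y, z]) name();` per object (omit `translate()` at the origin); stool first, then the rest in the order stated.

stool();
translate([95, 125, 396]) spool();
translate([316, -109, 38]) open_box();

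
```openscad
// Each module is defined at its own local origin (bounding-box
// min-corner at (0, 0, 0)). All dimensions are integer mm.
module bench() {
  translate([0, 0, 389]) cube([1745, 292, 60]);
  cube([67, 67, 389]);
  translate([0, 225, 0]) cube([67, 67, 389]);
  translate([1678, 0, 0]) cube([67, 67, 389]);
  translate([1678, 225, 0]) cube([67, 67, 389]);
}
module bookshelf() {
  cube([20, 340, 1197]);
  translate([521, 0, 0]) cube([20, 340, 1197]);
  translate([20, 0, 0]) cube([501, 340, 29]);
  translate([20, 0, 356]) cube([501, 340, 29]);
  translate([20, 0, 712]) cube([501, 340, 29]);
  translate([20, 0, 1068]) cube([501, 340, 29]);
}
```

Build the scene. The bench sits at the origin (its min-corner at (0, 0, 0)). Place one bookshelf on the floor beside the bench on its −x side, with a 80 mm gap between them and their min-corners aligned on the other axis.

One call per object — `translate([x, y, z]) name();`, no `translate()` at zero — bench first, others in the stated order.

bench();
translate([-621, 0, 0]) bookshelf();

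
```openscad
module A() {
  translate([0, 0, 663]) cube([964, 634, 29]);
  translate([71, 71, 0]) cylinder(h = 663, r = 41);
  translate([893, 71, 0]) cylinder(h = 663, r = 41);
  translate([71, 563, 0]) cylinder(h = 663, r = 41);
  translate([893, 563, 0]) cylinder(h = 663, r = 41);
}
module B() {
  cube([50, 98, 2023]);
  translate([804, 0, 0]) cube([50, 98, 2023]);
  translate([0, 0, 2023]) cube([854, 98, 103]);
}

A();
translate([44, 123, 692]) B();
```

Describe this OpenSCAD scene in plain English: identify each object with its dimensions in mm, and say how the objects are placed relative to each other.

A is a table with a 964×634 mm rectangular top, 29 mm thick, top surface at z = 692 mm, supported by four round legs of 82 mm diameter, each leg's bounding box inset 30 mm from the nearest pair of top edges, running from the floor.

B is a rectangular door frame: two vertical jambs of 50×98 mm section, 2023 mm tall, with a clear opening 754 mm wide between their inner faces. A header 103 mm tall and 98 mm deep lies on top of the jambs and spans the full outside width.

The door frame is on top of the table.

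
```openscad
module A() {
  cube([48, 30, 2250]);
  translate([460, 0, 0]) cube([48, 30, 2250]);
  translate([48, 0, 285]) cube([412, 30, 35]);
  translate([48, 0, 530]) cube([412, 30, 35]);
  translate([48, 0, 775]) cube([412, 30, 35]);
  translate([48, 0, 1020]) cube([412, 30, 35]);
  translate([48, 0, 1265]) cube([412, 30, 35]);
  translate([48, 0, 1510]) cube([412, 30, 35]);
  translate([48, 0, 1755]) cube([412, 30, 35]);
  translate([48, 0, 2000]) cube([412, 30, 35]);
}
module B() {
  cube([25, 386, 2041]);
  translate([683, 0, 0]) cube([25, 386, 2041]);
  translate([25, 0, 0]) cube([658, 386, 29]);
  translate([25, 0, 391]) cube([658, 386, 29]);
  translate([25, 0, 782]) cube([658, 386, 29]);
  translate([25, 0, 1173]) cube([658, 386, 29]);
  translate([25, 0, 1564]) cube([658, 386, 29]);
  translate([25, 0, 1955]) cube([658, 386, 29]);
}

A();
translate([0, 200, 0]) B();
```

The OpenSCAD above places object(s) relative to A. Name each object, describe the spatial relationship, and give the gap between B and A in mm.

The bookshelf's nearest face is 170 mm from the ladder's +y face.

A is a ladder. B is a bookshelf. The bookshelf is on the floor beside the ladder on its +y side. The gap between the bookshelf and the ladder is 170 mm.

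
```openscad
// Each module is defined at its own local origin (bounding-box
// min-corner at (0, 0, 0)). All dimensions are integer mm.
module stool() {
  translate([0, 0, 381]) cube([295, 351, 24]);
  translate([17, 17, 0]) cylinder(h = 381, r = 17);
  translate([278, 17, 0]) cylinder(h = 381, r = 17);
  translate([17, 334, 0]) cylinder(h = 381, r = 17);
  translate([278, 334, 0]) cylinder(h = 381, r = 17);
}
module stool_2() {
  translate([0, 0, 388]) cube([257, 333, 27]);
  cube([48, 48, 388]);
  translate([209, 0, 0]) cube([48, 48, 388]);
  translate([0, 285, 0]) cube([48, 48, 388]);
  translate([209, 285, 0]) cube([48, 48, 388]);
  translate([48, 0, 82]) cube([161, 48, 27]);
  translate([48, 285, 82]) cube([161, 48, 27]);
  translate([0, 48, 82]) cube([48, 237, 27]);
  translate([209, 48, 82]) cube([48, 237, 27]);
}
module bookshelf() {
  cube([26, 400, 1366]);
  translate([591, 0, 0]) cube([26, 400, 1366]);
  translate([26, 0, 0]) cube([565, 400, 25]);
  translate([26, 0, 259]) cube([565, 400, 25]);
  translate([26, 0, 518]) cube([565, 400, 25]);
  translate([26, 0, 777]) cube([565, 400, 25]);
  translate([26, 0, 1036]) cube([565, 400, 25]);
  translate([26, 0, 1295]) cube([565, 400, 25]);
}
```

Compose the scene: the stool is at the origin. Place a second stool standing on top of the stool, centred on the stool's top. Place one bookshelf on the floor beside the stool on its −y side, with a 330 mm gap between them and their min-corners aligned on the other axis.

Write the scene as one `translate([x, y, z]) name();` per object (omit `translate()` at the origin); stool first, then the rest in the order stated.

stool();
translate([19, 9, 405]) stool_2();
translate([0, -730, 0]) bookshelf();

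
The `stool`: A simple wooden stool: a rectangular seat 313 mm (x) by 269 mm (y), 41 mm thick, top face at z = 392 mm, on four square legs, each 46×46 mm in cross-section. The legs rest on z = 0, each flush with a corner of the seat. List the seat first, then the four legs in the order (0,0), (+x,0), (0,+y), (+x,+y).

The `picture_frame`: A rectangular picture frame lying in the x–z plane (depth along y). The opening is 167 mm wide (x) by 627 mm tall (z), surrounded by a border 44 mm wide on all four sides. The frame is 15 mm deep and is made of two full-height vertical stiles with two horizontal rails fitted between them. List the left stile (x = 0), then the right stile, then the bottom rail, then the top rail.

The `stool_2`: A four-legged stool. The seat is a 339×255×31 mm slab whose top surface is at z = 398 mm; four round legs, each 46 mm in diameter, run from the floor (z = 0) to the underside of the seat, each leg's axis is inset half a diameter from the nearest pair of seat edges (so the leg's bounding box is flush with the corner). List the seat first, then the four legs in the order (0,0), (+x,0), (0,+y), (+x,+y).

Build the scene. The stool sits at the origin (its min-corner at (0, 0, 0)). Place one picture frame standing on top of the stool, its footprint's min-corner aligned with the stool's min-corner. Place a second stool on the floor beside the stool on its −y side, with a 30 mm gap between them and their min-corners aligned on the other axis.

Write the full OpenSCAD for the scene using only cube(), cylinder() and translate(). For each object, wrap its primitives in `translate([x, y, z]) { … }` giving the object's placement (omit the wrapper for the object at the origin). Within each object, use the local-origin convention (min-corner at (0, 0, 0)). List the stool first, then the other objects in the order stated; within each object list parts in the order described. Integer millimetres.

translate([0, 0, 351]) cube([313, 269, 41]);
cube([46, 46, 351]);
translate([267, 0, 0]) cube([46, 46, 351]);
translate([0, 223, 0]) cube([46, 46, 351]);
translate([267, 223, 0]) cube([46, 46, 351]);
translate([0, 0, 392]) {
  cube([44, 15, 715]);
  translate([211, 0, 0]) cube([44, 15, 715]);
  translate([44, 0, 0]) cube([167, 15, 44]);
  translate([44, 0, 671]) cube([167, 15, 44]);
}
translate([0, -285, 0]) {
  translate([0, 0, 367]) cube([339, 255, 31]);
  translate([23, 23, 0]) cylinder(h = 367, r = 23);
  translate([316, 23, 0]) cylinder(h = 367, r = 23);
  translate([23, 232, 0]) cylinder(h = 367, r = 23);
  translate([316, 232, 0]) cylinder(h = 367, r = 23);
}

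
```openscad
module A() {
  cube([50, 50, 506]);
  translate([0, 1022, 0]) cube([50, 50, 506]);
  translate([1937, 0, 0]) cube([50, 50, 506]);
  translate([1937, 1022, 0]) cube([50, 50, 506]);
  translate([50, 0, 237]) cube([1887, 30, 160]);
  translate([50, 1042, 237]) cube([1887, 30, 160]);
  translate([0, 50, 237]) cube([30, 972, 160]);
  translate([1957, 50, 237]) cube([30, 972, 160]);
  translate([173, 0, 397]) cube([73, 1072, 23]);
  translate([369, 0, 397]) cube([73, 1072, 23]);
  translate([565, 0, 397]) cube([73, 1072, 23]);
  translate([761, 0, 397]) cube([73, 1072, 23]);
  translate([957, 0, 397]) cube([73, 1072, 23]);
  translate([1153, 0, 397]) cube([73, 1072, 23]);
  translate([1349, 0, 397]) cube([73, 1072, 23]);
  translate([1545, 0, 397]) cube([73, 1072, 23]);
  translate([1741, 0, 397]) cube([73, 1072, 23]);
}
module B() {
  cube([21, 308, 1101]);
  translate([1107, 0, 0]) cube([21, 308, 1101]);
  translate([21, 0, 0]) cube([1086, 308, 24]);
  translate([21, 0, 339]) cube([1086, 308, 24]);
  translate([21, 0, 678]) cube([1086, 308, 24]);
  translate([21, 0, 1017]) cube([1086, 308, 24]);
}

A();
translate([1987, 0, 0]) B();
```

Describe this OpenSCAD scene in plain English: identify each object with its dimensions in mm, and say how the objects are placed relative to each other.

A is a bed frame 1987 mm long (x) by 1072 mm wide (y). Four 50×50 mm corner posts, 506 mm tall, at the corners of the footprint. Four rails of 30 mm thickness and 160 mm height run between adjacent posts with their undersides at z = 237 mm, their outer faces flush with the outside of the frame (the two x-running rails run between the posts' inner faces; the two y-running rails run between the posts' inner faces). 9 slats, each 73 mm wide (x) and 23 mm thick, lie across the top of the two x-running rails, running the full 1072 mm width of the frame in y; the slats are evenly spaced along x between the inner faces of the end posts with equal gaps (rounded down to the nearest mm) at the −x end and between each pair — any rounding remainder accumulates at the +x end.

B is a bookshelf 1128 mm wide overall, 308 mm deep and 1101 mm tall. The two sides are 21 mm thick vertical panels. 4 horizontal shelves of 24 mm thickness span between the inner faces of the sides; the lowest shelf sits on the floor and shelves are stacked with a clear vertical gap of 315 mm between each pair.

The bookshelf is against the bed frame's +x side, with their −y faces flush.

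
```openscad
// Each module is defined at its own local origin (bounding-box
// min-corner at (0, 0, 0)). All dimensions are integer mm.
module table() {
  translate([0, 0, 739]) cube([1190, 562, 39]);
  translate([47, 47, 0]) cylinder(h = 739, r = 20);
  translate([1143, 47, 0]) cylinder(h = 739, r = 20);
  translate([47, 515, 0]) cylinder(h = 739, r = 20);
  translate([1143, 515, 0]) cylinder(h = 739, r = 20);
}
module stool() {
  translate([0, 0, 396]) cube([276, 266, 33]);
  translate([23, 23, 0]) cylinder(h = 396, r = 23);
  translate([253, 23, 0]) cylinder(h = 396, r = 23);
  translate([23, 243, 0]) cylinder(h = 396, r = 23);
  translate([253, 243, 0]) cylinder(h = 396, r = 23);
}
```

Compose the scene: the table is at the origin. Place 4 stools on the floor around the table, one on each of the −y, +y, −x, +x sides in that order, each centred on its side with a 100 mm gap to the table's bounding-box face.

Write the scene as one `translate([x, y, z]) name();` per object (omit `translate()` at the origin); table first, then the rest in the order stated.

table();
translate([457, -366, 0]) stool();
translate([457, 662, 0]) stool();
translate([-376, 148, 0]) stool();
translate([1290, 148, 0]) stool();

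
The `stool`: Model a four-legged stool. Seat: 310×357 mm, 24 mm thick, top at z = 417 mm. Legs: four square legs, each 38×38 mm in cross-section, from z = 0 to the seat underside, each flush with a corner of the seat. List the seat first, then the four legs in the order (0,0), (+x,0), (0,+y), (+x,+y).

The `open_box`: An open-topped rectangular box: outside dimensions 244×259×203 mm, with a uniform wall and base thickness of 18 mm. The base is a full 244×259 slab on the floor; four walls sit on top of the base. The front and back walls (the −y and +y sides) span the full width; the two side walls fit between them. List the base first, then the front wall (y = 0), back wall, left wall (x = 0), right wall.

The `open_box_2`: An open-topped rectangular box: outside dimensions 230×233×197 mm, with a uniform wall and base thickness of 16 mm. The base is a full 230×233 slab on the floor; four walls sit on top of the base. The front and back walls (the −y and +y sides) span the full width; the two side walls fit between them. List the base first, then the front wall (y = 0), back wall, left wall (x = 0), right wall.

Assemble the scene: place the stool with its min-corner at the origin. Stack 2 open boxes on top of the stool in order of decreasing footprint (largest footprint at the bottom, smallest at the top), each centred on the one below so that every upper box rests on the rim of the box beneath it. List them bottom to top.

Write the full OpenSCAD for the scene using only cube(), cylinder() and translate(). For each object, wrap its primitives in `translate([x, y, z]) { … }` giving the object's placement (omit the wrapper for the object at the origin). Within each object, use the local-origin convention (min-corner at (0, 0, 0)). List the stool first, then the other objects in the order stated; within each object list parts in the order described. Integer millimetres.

translate([0, 0, 393]) cube([310, 357, 24]);
cube([38, 38, 393]);
translate([272, 0, 0]) cube([38, 38, 393]);
translate([0, 319, 0]) cube([38, 38, 393]);
translate([272, 319, 0]) cube([38, 38, 393]);
translate([33, 49, 417]) {
  cube([244, 259, 18]);
  translate([0, 0, 18]) cube([244, 18, 185]);
  translate([0, 241, 18]) cube([244, 18, 185]);
  translate([0, 18, 18]) cube([18, 223, 185]);
  translate([226, 18, 18]) cube([18, 223, 185]);
}
translate([40, 62, 620]) {
  cube([230, 233, 16]);
  translate([0, 0, 16]) cube([230, 16, 181]);
  translate([0, 217, 16]) cube([230, 16, 181]);
  translate([0, 16, 16]) cube([16, 201, 181]);
  translate([214, 16, 16]) cube([16, 201, 181]);
}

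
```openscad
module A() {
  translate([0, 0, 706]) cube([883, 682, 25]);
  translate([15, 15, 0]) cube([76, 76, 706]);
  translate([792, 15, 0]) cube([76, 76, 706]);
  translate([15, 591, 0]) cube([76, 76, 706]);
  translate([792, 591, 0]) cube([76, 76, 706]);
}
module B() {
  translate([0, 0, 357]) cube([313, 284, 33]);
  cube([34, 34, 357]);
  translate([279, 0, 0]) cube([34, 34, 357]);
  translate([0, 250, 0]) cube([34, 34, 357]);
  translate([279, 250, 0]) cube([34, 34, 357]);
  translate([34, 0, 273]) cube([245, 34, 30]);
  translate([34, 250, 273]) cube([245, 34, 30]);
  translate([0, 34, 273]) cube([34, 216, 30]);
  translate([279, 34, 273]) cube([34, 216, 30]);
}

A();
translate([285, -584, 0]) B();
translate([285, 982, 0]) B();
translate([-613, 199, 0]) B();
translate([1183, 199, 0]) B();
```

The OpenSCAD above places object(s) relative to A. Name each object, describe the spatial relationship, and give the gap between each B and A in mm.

Each stool's nearest face is 300 mm from the table's bounding box.

A is a table. B is a stool. Four stools sit around the table at the −y, +y, −x, +x sides. The gap between each stool and the table is 300 mm.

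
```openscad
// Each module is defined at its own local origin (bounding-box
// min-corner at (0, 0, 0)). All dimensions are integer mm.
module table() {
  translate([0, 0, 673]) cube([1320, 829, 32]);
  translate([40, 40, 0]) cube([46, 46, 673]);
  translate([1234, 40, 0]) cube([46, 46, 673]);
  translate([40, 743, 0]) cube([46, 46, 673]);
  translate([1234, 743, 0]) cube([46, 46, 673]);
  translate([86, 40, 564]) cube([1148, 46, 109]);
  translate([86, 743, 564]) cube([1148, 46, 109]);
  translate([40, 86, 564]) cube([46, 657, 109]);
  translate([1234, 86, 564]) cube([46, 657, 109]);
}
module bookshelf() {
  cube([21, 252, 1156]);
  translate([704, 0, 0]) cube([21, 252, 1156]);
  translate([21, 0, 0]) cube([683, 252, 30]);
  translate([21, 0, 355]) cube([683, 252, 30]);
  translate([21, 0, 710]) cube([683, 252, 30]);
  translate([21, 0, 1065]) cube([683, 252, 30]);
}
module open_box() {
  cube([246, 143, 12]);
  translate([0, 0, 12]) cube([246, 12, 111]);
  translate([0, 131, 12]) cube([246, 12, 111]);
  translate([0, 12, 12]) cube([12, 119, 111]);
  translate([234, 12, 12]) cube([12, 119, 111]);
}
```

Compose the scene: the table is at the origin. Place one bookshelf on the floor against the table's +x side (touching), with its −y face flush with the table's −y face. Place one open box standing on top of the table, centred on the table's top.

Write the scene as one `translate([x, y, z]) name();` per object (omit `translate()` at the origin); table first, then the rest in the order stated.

table();
translate([1320, 0, 0]) bookshelf();
translate([537, 343, 705]) open_box();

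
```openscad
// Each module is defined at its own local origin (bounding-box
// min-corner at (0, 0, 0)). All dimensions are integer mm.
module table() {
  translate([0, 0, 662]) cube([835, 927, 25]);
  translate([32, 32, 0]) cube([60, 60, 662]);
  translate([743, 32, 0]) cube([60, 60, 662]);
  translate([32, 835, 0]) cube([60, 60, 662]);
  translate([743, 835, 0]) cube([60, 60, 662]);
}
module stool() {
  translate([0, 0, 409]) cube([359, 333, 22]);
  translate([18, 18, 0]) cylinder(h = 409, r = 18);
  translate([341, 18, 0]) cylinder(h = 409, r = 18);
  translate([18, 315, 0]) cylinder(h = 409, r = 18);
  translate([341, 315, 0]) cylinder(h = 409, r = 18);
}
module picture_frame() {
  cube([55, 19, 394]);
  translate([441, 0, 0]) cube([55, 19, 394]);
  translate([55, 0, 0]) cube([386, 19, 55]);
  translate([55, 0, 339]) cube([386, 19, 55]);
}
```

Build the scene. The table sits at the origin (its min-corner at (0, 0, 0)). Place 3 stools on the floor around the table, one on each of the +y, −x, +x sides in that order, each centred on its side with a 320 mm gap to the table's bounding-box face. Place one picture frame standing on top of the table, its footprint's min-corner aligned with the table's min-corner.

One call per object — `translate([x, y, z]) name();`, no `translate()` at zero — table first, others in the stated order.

table();
translate([238, 1247, 0]) stool();
translate([-679, 297, 0]) stool();
translate([1155, 297, 0]) stool();
translate([0, 0, 687]) picture_frame();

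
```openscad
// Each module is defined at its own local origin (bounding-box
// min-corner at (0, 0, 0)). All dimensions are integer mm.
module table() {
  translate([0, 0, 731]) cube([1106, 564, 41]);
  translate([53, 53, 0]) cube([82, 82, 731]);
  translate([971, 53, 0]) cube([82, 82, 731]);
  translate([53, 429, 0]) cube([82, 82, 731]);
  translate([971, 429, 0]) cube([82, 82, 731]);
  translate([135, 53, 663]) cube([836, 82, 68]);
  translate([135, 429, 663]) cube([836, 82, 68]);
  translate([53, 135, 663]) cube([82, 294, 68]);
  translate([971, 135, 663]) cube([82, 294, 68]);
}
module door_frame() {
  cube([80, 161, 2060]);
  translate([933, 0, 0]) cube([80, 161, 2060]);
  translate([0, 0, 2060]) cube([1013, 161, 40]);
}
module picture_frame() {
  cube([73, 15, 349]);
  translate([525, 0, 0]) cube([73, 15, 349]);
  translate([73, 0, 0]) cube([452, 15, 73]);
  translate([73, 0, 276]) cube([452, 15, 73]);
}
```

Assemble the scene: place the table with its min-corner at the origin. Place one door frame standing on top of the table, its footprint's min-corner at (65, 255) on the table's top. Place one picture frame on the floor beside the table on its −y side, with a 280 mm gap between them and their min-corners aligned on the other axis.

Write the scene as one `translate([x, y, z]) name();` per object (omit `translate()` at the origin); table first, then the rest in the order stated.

table();
translate([65, 255, 772]) door_frame();
translate([0, -295, 0]) picture_frame();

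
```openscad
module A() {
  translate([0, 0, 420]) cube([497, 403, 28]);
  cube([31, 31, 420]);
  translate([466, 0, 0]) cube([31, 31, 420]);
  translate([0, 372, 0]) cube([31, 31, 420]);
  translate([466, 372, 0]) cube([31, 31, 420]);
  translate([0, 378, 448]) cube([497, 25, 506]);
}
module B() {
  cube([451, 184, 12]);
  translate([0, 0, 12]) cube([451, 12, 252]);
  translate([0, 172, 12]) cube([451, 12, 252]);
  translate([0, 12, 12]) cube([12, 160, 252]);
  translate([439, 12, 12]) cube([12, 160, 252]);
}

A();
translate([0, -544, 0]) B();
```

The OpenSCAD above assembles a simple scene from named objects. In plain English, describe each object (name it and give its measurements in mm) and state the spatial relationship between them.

A is a chair: 497×403 mm seat, 28 mm thick, top at z = 448 mm, on four 31 mm square corner legs flush with the seat edges. A 25 mm thick backrest slab spans the full seat width, extending 506 mm above the seat top, its back face flush with the seat's +y edge.

B is an open-topped rectangular box: outside dimensions 451×184×264 mm, with a uniform wall and base thickness of 12 mm. The base is a full 451×184 slab on the floor; four walls sit on top of the base. The front and back walls (the −y and +y sides) span the full width; the two side walls fit between them.

The open box is on the floor beside the chair on its −y side.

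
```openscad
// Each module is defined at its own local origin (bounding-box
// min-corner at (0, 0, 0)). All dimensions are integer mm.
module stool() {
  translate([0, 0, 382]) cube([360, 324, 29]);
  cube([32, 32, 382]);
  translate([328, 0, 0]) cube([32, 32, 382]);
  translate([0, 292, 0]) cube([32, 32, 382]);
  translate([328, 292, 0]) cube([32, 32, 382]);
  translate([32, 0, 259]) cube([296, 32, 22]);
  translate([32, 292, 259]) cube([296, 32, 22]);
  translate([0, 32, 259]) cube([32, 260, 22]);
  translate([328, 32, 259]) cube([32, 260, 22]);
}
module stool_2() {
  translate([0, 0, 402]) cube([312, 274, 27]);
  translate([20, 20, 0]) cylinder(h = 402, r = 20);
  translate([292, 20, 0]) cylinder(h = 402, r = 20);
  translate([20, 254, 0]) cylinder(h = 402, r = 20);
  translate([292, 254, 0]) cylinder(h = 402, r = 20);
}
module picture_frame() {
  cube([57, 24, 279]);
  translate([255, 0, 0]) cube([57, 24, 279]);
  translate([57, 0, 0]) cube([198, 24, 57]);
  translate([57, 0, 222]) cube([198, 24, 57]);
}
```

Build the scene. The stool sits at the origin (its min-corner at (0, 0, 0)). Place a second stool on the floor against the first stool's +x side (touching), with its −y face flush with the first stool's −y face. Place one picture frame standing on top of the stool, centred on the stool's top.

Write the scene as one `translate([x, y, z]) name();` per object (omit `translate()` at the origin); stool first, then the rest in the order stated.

stool();
translate([360, 0, 0]) stool_2();
translate([24, 150, 411]) picture_frame();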